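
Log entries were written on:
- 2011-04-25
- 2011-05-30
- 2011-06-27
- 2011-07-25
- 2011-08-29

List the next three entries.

2011-09-26, 2011-10-31, 2011-11-28

Every date is a Monday; gaps 35, 28, 28, 35 days.
Each is the last Monday of its month (at least one falls on the 29th or later, ruling out '4th Monday').
September 2011 ends with Monday 2011-09-26.
Last Monday of October 2011: 2011-10-31.
Last Monday of November 2011: 2011-11-28.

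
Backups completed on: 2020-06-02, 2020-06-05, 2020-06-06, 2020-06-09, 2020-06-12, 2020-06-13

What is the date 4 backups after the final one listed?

Gaps: 3, 1, 3, 3, 1 days — not constant, but cyclic with period 3.
The events fall on every Tuesday, Friday and Saturday.
The following Tuesday is 2020-06-16.
The following Friday is 2020-06-19.
Next Saturday: 2020-06-20.
Next Tuesday: 2020-06-23.

2020-06-23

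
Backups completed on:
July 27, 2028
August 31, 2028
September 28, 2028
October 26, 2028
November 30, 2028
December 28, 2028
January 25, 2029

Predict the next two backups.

February 22, 2029; March 29, 2029

Every date is a Thursday; gaps 35, 28, 28, 35, 28, 28 days.
Each is the last Thursday of its month (at least one falls on the 29th or later, ruling out '4th Thursday').
Last Thursday of February 2029: February 22, 2029.
Last Thursday of March 2029: March 29, 2029.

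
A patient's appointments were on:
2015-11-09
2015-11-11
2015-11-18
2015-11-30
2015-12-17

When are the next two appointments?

Gaps: 2, 7, 12, 17 days — each gap is 5 larger than the previous one.
Next gap: 22 days. 2015-12-17 + 22 days = 2016-01-08.
Next gap: 27 days. 2016-01-08 + 27 days = 2016-02-04.

2016-01-08, 2016-02-04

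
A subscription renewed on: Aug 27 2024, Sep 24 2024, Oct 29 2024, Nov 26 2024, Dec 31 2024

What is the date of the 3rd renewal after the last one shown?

Every date is a Tuesday; gaps 28, 35, 28, 35 days.
Each is the last Tuesday of its month (at least one falls on the 29th or later, ruling out '4th Tuesday').
Last Tuesday of January 2025: Jan 28 2025.
Last Tuesday of February 2025: Feb 25 2025.
Last Tuesday of March 2025: Mar 25 2025.

Mar 25 2025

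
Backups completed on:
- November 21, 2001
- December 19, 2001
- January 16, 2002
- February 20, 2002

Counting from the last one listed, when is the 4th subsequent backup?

June 19, 2002

These are Wednesdays at 28- or 35-day spacing (28, 28, 35).
The pattern: 3rd Wednesday of the month.
3rd Wednesday of March 2002: March 20, 2002.
3rd Wednesday of April 2002: April 17, 2002.
May 2002 — 3rd Wednesday is May 15, 2002.
3rd Wednesday of June 2002: June 19, 2002.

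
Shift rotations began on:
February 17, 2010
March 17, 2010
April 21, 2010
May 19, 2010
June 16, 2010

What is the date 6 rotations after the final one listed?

All dates are Wednesdays, 28, 35, 28, 28 days apart.
Specifically, the 3rd Wednesday of each month.
3rd Wednesday of July 2010: July 21, 2010.
August 2010 — 3rd Wednesday is August 18, 2010.
September 2010 — 3rd Wednesday is September 15, 2010.
October 2010 — 3rd Wednesday is October 20, 2010.
3rd Wednesday of November 2010: November 17, 2010.
December 2010 — 3rd Wednesday is December 15, 2010.

December 15, 2010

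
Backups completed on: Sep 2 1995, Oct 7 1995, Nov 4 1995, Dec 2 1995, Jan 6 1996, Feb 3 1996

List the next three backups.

These are Saturdays at 28- or 35-day spacing (35, 28, 28, 35, 28).
The pattern: 1st Saturday of the month.
1st Saturday of March 1996: Mar 2 1996.
April 1996 — 1st Saturday is Apr 6 1996.
May 1996 — 1st Saturday is May 4 1996.

Mar 2 1996, Apr 6 1996, May 4 1996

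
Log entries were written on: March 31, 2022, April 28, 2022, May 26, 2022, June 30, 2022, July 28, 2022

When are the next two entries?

These are Thursdays with 28, 28, 35, 28-day gaps.
Each is the final Thursday of its month — March 31, 2022 is past the 28th, so '4th Thursday' doesn't fit.
Last Thursday of August 2022: August 25, 2022.
Last Thursday of September 2022: September 29, 2022.

August 25, 2022; September 29, 2022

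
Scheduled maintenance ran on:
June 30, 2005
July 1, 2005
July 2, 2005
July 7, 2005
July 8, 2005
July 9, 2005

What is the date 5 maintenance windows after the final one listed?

Every event lands on a Thursday or Friday or Saturday (gaps cycle 1, 1, 5, 1, 1).
So the schedule is: every Thursday, Friday and Saturday.
The following Thursday is July 14, 2005.
Next Friday: July 15, 2005.
Next Saturday: July 16, 2005.
The following Thursday is July 21, 2005.
Next Friday: July 22, 2005.

July 22, 2005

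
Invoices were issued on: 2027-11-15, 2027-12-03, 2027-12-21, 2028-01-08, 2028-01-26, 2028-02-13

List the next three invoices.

2028-03-02, 2028-03-20, 2028-04-07

The spacing is 18, 18, 18, 18, 18 days — always 18 days.
2028-02-13 + 18 days = 2028-03-02.
2028-03-02 + 18 days = 2028-03-20.
2028-03-20 + 18 days = 2028-04-07.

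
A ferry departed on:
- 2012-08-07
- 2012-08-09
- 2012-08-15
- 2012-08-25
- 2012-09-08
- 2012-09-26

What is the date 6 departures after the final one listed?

Gaps: 2, 6, 10, 14, 18 days — each gap is 4 larger than the previous one.
Next gap: 22 days. 2012-09-26 + 22 days = 2012-10-18.
Next gap: 26 days. 2012-10-18 + 26 days = 2012-11-13.
Next gap: 30 days. 2012-11-13 + 30 days = 2012-12-13.
Next gap: 34 days. 2012-12-13 + 34 days = 2013-01-16.
Next gap: 38 days. 2013-01-16 + 38 days = 2013-02-23.
Next gap: 42 days. 2013-02-23 + 42 days = 2013-04-06.

2013-04-06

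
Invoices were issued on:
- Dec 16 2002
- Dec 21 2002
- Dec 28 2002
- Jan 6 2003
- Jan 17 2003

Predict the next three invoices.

The spacing grows by 2 each time: 5, 7, 9, 11 days.
Next gap: 13 days. Jan 17 2003 + 13 days = Jan 30 2003.
Next gap: 15 days. Jan 30 2003 + 15 days = Feb 14 2003.
Next gap: 17 days. Feb 14 2003 + 17 days = Mar 3 2003.

Jan 30 2003, Feb 14 2003, Mar 3 2003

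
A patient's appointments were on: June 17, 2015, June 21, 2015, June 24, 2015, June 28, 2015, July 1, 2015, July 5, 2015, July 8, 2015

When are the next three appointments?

Every event lands on a Wednesday or Sunday (gaps cycle 4, 3, 4, 3, 4, 3).
So the schedule is: every Wednesday and Sunday.
Next Sunday: July 12, 2015.
The following Wednesday is July 15, 2015.
The following Sunday is July 19, 2015.

July 12, 2015; July 15, 2015; July 19, 2015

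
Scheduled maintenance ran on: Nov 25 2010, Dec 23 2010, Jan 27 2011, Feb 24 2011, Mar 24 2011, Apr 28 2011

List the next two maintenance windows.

May 26 2011, Jun 23 2011

These are Thursdays at 28- or 35-day spacing (28, 35, 28, 28, 35).
The pattern: 4th Thursday of the month.
4th Thursday of May 2011: May 26 2011.
June 2011 — 4th Thursday is Jun 23 2011.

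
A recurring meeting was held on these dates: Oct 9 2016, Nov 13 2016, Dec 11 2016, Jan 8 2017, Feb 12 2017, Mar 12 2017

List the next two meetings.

Apr 9 2017, May 14 2017

These are Sundays at 28- or 35-day spacing (35, 28, 28, 35, 28).
The pattern: 2nd Sunday of the month.
2nd Sunday of April 2017: Apr 9 2017.
2nd Sunday of May 2017: May 14 2017.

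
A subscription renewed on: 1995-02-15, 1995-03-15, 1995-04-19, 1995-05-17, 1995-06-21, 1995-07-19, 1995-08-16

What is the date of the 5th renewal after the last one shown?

These are Wednesdays at 28- or 35-day spacing (28, 35, 28, 35, 28, 28).
The pattern: 3rd Wednesday of the month.
September 1995 — 3rd Wednesday is 1995-09-20.
3rd Wednesday of October 1995: 1995-10-18.
November 1995 — 3rd Wednesday is 1995-11-15.
December 1995 — 3rd Wednesday is 1995-12-20.
January 1996 — 3rd Wednesday is 1996-01-17.

1996-01-17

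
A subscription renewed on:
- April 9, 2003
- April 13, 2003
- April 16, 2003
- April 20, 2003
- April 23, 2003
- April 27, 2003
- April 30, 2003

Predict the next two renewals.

May 4, 2003; May 7, 2003

Every event lands on a Wednesday or Sunday (gaps cycle 4, 3, 4, 3, 4, 3).
So the schedule is: every Wednesday and Sunday.
The following Sunday is May 4, 2003.
The following Wednesday is May 7, 2003.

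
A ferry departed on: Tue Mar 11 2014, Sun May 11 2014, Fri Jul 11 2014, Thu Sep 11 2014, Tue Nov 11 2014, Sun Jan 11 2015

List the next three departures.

Wed Mar 11 2015, Mon May 11 2015, Sat Jul 11 2015

Each date is the 11th; the gaps (61, 61, 62, 61, 61) track the month lengths.
The rule is the 11th of every 2 months.
Next: March 2015 → Wed Mar 11 2015.
Next: May 2015 → Mon May 11 2015.
Next: July 2015 → Sat Jul 11 2015.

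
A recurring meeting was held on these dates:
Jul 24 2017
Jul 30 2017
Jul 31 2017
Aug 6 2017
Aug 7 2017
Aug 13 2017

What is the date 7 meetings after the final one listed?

Gaps: 6, 1, 6, 1, 6 days — not constant, but cyclic with period 2.
The events fall on every Monday and Sunday.
Next Monday: Aug 14 2017.
Next Sunday: Aug 20 2017.
Next Monday: Aug 21 2017.
Next Sunday: Aug 27 2017.
The following Monday is Aug 28 2017.
The following Sunday is Sep 3 2017.
The following Monday is Sep 4 2017.

Sep 4 2017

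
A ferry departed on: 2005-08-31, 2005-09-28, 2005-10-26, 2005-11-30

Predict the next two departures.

All Wednesdays; the gaps (28, 28, 35) vary with month length.
This is the last Wednesday of each month.
December 2005 ends with Wednesday 2005-12-28.
Last Wednesday of January 2006: 2006-01-25.

2005-12-28, 2006-01-25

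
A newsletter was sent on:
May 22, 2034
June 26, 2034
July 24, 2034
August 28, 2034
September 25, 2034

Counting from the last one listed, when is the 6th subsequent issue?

March 26, 2035

All dates are Mondays, 35, 28, 35, 28 days apart.
Specifically, the 4th Monday of each month.
October 2034 — 4th Monday is October 23, 2034.
November 2034 — 4th Monday is November 27, 2034.
4th Monday of December 2034: December 25, 2034.
4th Monday of January 2035: January 22, 2035.
February 2035 — 4th Monday is February 26, 2035.
March 2035 — 4th Monday is March 26, 2035.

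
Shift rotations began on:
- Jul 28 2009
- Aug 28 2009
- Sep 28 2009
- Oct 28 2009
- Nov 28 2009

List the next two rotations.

Dec 28 2009, Jan 28 2010

Each date is the 28th; the gaps (31, 31, 30, 31) track the month lengths.
The rule is the 28th of each month.
Next: December 2009 → Dec 28 2009.
January 2010: Jan 28 2010.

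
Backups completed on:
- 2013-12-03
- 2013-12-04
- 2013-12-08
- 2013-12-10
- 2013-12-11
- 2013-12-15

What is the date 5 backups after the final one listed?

2013-12-25

Every event lands on a Tuesday or Wednesday or Sunday (gaps cycle 1, 4, 2, 1, 4).
So the schedule is: every Tuesday, Wednesday and Sunday.
Next Tuesday: 2013-12-17.
The following Wednesday is 2013-12-18.
Next Sunday: 2013-12-22.
The following Tuesday is 2013-12-24.
Next Wednesday: 2013-12-25.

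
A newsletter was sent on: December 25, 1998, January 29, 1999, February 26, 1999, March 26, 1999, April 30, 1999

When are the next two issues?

May 28, 1999; June 25, 1999

All Fridays; the gaps (35, 28, 28, 35) vary with month length.
This is the last Friday of each month.
Last Friday of May 1999: May 28, 1999.
June 1999 ends with Friday June 25, 1999.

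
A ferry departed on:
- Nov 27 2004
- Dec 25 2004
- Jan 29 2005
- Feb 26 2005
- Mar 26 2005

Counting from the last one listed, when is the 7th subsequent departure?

All Saturdays; the gaps (28, 35, 28, 28) vary with month length.
This is the last Saturday of each month.
Last Saturday of April 2005: Apr 30 2005.
Last Saturday of May 2005: May 28 2005.
Last Saturday of June 2005: Jun 25 2005.
Last Saturday of July 2005: Jul 30 2005.
August 2005 ends with Saturday Aug 27 2005.
Last Saturday of September 2005: Sep 24 2005.
October 2005 ends with Saturday Oct 29 2005.

Oct 29 2005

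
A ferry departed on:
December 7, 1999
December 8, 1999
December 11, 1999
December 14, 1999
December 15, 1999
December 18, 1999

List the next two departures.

Every event lands on a Tuesday or Wednesday or Saturday (gaps cycle 1, 3, 3, 1, 3).
So the schedule is: every Tuesday, Wednesday and Saturday.
Next Tuesday: December 21, 1999.
Next Wednesday: December 22, 1999.

December 21, 1999; December 22, 1999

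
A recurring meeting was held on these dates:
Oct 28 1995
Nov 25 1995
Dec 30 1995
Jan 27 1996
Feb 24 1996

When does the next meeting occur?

All Saturdays; the gaps (28, 35, 28, 28) vary with month length.
This is the last Saturday of each month.
March 1996 ends with Saturday Mar 30 1996.

Mar 30 1996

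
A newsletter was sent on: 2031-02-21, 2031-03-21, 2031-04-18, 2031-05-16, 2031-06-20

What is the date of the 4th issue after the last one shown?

Gaps: 28, 28, 28, 35 days — a mix of 28 and 35. Every date is a Friday.
Each is the 3rd Friday of its month.
July 2031 — 3rd Friday is 2031-07-18.
August 2031 — 3rd Friday is 2031-08-15.
3rd Friday of September 2031: 2031-09-19.
3rd Friday of October 2031: 2031-10-17.

2031-10-17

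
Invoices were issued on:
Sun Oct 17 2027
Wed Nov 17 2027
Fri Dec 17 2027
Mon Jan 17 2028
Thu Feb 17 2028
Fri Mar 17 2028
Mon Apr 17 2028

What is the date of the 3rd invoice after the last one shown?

Gaps: 31, 30, 31, 31, 29, 31 days — not constant. Every event is on the 17th of the month.
Pattern: the 17th of each month.
May 2028: Wed May 17 2028.
June 2028: Sat Jun 17 2028.
July 2028: Mon Jul 17 2028.

Mon Jul 17 2028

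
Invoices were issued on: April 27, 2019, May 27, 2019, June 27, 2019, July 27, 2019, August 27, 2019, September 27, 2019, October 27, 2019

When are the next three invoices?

Gaps: 30, 31, 30, 31, 31, 30 days — not constant. Every event is on the 27th of the month.
Pattern: the 27th of each month.
Next: November 2019 → November 27, 2019.
Next: December 2019 → December 27, 2019.
January 2020: January 27, 2020.

November 27, 2019; December 27, 2019; January 27, 2020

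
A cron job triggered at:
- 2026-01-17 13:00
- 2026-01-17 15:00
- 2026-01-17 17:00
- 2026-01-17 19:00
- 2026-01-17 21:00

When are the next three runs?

Spacing: 2, 2, 2, 2 h — constant 2 h.
2026-01-17 21:00 + 2 h = 2026-01-17 23:00.
2026-01-17 23:00 + 2 h = 2026-01-18 01:00.
2026-01-18 01:00 + 2 h = 2026-01-18 03:00.

2026-01-17 23:00, 2026-01-18 01:00, 2026-01-18 03:00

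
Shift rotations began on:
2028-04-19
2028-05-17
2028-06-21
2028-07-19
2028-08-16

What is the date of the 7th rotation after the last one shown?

All dates are Wednesdays, 28, 35, 28, 28 days apart.
Specifically, the 3rd Wednesday of each month.
3rd Wednesday of September 2028: 2028-09-20.
October 2028 — 3rd Wednesday is 2028-10-18.
November 2028 — 3rd Wednesday is 2028-11-15.
3rd Wednesday of December 2028: 2028-12-20.
January 2029 — 3rd Wednesday is 2029-01-17.
February 2029 — 3rd Wednesday is 2029-02-21.
March 2029 — 3rd Wednesday is 2029-03-21.

2029-03-21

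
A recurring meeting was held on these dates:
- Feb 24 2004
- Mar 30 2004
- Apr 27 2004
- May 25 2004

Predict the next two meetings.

Jun 29 2004, Jul 27 2004

These are Tuesdays with 35, 28, 28-day gaps.
Each is the final Tuesday of its month — Mar 30 2004 is past the 28th, so '4th Tuesday' doesn't fit.
June 2004 ends with Tuesday Jun 29 2004.
Last Tuesday of July 2004: Jul 27 2004.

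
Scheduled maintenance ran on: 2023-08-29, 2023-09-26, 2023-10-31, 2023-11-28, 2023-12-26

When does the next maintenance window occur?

2024-01-30

These are Tuesdays with 28, 35, 28, 28-day gaps.
Each is the final Tuesday of its month — 2023-08-29 is past the 28th, so '4th Tuesday' doesn't fit.
January 2024 ends with Tuesday 2024-01-30.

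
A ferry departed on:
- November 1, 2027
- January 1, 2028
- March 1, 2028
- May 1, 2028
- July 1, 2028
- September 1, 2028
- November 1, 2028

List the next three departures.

January 1, 2029; March 1, 2029; May 1, 2029

Each date is the 1st; the gaps (61, 60, 61, 61, 62, 61) track the month lengths.
The rule is the 1st of every 2 months.
Next: January 2029 → January 1, 2029.
March 2029: March 1, 2029.
Next: May 2029 → May 1, 2029.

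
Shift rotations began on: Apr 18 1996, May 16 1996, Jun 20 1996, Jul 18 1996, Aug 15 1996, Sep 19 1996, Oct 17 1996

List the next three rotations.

Nov 21 1996, Dec 19 1996, Jan 16 1997

These are Thursdays at 28- or 35-day spacing (28, 35, 28, 28, 35, 28).
The pattern: 3rd Thursday of the month.
November 1996 — 3rd Thursday is Nov 21 1996.
December 1996 — 3rd Thursday is Dec 19 1996.
January 1997 — 3rd Thursday is Jan 16 1997.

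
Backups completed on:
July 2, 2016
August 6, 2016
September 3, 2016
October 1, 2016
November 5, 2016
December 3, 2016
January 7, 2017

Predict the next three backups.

February 4, 2017; March 4, 2017; April 1, 2017

All dates are Saturdays, 35, 28, 28, 35, 28, 35 days apart.
Specifically, the 1st Saturday of each month.
1st Saturday of February 2017: February 4, 2017.
March 2017 — 1st Saturday is March 4, 2017.
April 2017 — 1st Saturday is April 1, 2017.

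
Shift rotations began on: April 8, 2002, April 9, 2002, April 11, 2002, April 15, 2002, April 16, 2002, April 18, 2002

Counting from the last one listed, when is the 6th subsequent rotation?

The gap pattern 1, 2, 4, 1, 2 repeats every 3 events.
These are the Mondays, Tuesdays and Thursdays of each week.
The following Monday is April 22, 2002.
The following Tuesday is April 23, 2002.
Next Thursday: April 25, 2002.
The following Monday is April 29, 2002.
Next Tuesday: April 30, 2002.
The following Thursday is May 2, 2002.

May 2, 2002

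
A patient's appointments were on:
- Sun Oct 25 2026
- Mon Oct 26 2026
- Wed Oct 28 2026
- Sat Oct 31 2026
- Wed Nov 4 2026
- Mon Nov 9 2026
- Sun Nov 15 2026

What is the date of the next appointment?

Intervals are 1, 2, 3, 4, 5, 6 days — an arithmetic progression with common difference 1.
Next gap: 7 days. Sun Nov 15 2026 + 7 days = Sun Nov 22 2026.

Sun Nov 22 2026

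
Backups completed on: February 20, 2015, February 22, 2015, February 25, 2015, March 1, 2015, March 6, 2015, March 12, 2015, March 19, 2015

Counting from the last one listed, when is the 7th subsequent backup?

The spacing grows by 1 each time: 2, 3, 4, 5, 6, 7 days.
Next gap: 8 days. March 19, 2015 + 8 days = March 27, 2015.
Next gap: 9 days. March 27, 2015 + 9 days = April 5, 2015.
Next gap: 10 days. April 5, 2015 + 10 days = April 15, 2015.
Next gap: 11 days. April 15, 2015 + 11 days = April 26, 2015.
Next gap: 12 days. April 26, 2015 + 12 days = May 8, 2015.
Next gap: 13 days. May 8, 2015 + 13 days = May 21, 2015.
Next gap: 14 days. May 21, 2015 + 14 days = June 4, 2015.

June 4, 2015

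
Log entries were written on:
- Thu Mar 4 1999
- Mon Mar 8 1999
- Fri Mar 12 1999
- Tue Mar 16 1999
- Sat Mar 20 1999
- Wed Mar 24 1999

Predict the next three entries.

Every event comes 4 days after the last (4, 4, 4, 4, 4).
Wed Mar 24 1999 + 4 days = Sun Mar 28 1999.
Sun Mar 28 1999 + 4 days = Thu Apr 1 1999.
Thu Apr 1 1999 + 4 days = Mon Apr 5 1999.

Sun Mar 28 1999, Thu Apr 1 1999, Mon Apr 5 1999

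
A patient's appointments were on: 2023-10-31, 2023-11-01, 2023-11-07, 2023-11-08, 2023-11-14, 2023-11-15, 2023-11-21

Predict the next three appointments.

2023-11-22, 2023-11-28, 2023-11-29

Every event lands on a Tuesday or Wednesday (gaps cycle 1, 6, 1, 6, 1, 6).
So the schedule is: every Tuesday and Wednesday.
The following Wednesday is 2023-11-22.
Next Tuesday: 2023-11-28.
Next Wednesday: 2023-11-29.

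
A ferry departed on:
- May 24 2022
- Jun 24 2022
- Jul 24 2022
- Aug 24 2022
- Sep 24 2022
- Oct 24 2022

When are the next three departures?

Nov 24 2022, Dec 24 2022, Jan 24 2023

The day-of-month is always 24 (31, 30, 31, 31, 30 days between events).
So this recurs on the 24th of each month.
Next: November 2022 → Nov 24 2022.
Next: December 2022 → Dec 24 2022.
Next: January 2023 → Jan 24 2023.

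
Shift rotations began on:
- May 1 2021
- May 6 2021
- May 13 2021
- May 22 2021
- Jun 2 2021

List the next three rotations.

Jun 15 2021, Jun 30 2021, Jul 17 2021

Gaps: 5, 7, 9, 11 days — each gap is 2 larger than the previous one.
Next gap: 13 days. Jun 2 2021 + 13 days = Jun 15 2021.
Next gap: 15 days. Jun 15 2021 + 15 days = Jun 30 2021.
Next gap: 17 days. Jun 30 2021 + 17 days = Jul 17 2021.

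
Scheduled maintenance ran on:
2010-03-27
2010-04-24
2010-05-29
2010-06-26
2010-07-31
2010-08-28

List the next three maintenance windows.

2010-09-25, 2010-10-30, 2010-11-27

All Saturdays; the gaps (28, 35, 28, 35, 28) vary with month length.
This is the last Saturday of each month.
Last Saturday of September 2010: 2010-09-25.
October 2010 ends with Saturday 2010-10-30.
Last Saturday of November 2010: 2010-11-27.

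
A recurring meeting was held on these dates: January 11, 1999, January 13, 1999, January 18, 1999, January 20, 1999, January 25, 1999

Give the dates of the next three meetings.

Gaps: 2, 5, 2, 5 days — not constant, but cyclic with period 2.
The events fall on every Monday and Wednesday.
Next Wednesday: January 27, 1999.
The following Monday is February 1, 1999.
The following Wednesday is February 3, 1999.

January 27, 1999; February 1, 1999; February 3, 1999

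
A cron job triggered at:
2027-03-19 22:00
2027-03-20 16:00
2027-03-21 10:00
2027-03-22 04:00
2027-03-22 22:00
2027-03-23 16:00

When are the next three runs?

2027-03-24 10:00, 2027-03-25 04:00, 2027-03-25 22:00

Gaps: 18, 18, 18, 18, 18 hours — each event is 18 hours after the previous one.
2027-03-23 16:00 + 18 h = 2027-03-24 10:00.
2027-03-24 10:00 + 18 h = 2027-03-25 04:00.
2027-03-25 04:00 + 18 h = 2027-03-25 22:00.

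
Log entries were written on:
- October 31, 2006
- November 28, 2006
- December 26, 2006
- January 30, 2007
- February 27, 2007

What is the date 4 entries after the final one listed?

June 26, 2007

Every date is a Tuesday; gaps 28, 28, 35, 28 days.
Each is the last Tuesday of its month (at least one falls on the 29th or later, ruling out '4th Tuesday').
March 2007 ends with Tuesday March 27, 2007.
Last Tuesday of April 2007: April 24, 2007.
Last Tuesday of May 2007: May 29, 2007.
Last Tuesday of June 2007: June 26, 2007.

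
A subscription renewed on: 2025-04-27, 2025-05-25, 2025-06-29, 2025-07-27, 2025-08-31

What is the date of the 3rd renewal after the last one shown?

2025-11-30

These are Sundays with 28, 35, 28, 35-day gaps.
Each is the final Sunday of its month — 2025-06-29 is past the 28th, so '4th Sunday' doesn't fit.
September 2025 ends with Sunday 2025-09-28.
October 2025 ends with Sunday 2025-10-26.
Last Sunday of November 2025: 2025-11-30.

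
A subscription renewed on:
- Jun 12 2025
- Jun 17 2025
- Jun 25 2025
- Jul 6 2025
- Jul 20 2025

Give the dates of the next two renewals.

The spacing grows by 3 each time: 5, 8, 11, 14 days.
Next gap: 17 days. Jul 20 2025 + 17 days = Aug 6 2025.
Next gap: 20 days. Aug 6 2025 + 20 days = Aug 26 2025.

Aug 6 2025, Aug 26 2025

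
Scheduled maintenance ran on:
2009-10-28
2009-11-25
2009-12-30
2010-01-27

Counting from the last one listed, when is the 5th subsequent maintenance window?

2010-06-30

Every date is a Wednesday; gaps 28, 35, 28 days.
Each is the last Wednesday of its month (at least one falls on the 29th or later, ruling out '4th Wednesday').
Last Wednesday of February 2010: 2010-02-24.
March 2010 ends with Wednesday 2010-03-31.
April 2010 ends with Wednesday 2010-04-28.
May 2010 ends with Wednesday 2010-05-26.
Last Wednesday of June 2010: 2010-06-30.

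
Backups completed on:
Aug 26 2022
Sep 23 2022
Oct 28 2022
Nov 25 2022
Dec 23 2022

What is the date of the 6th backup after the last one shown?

Jun 23 2023

All dates are Fridays, 28, 35, 28, 28 days apart.
Specifically, the 4th Friday of each month.
4th Friday of January 2023: Jan 27 2023.
4th Friday of February 2023: Feb 24 2023.
4th Friday of March 2023: Mar 24 2023.
4th Friday of April 2023: Apr 28 2023.
4th Friday of May 2023: May 26 2023.
4th Friday of June 2023: Jun 23 2023.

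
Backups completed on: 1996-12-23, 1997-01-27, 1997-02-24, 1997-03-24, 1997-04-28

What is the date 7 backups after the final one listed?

1997-11-24

Gaps: 35, 28, 28, 35 days — a mix of 28 and 35. Every date is a Monday.
Each is the 4th Monday of its month.
4th Monday of May 1997: 1997-05-26.
4th Monday of June 1997: 1997-06-23.
4th Monday of July 1997: 1997-07-28.
4th Monday of August 1997: 1997-08-25.
4th Monday of September 1997: 1997-09-22.
October 1997 — 4th Monday is 1997-10-27.
November 1997 — 4th Monday is 1997-11-24.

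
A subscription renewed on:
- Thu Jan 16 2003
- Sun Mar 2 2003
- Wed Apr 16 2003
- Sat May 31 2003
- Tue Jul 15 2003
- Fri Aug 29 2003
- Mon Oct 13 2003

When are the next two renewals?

Gaps between consecutive events: 45, 45, 45, 45, 45, 45 days — a constant 45-day interval.
Mon Oct 13 2003 + 45 days = Thu Nov 27 2003.
Thu Nov 27 2003 + 45 days = Sun Jan 11 2004.

Thu Nov 27 2003, Sun Jan 11 2004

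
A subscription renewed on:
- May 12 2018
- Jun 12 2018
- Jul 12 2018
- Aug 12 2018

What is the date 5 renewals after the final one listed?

Jan 12 2019

Gaps: 31, 30, 31 days — not constant. Every event is on the 12th of the month.
Pattern: the 12th of each month.
Next: September 2018 → Sep 12 2018.
October 2018: Oct 12 2018.
November 2018: Nov 12 2018.
Next: December 2018 → Dec 12 2018.
January 2019: Jan 12 2019.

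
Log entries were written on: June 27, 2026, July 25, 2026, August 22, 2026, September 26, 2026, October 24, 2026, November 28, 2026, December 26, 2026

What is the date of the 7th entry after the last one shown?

July 24, 2027

All dates are Saturdays, 28, 28, 35, 28, 35, 28 days apart.
Specifically, the 4th Saturday of each month.
4th Saturday of January 2027: January 23, 2027.
February 2027 — 4th Saturday is February 27, 2027.
4th Saturday of March 2027: March 27, 2027.
April 2027 — 4th Saturday is April 24, 2027.
4th Saturday of May 2027: May 22, 2027.
4th Saturday of June 2027: June 26, 2027.
July 2027 — 4th Saturday is July 24, 2027.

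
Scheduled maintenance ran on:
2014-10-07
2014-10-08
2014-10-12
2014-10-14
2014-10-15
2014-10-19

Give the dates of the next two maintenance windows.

2014-10-21, 2014-10-22

Gaps: 1, 4, 2, 1, 4 days — not constant, but cyclic with period 3.
The events fall on every Tuesday, Wednesday and Sunday.
Next Tuesday: 2014-10-21.
The following Wednesday is 2014-10-22.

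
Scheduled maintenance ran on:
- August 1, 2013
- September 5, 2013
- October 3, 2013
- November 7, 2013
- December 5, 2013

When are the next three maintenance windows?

These are Thursdays at 28- or 35-day spacing (35, 28, 35, 28).
The pattern: 1st Thursday of the month.
January 2014 — 1st Thursday is January 2, 2014.
1st Thursday of February 2014: February 6, 2014.
March 2014 — 1st Thursday is March 6, 2014.

January 2, 2014; February 6, 2014; March 6, 2014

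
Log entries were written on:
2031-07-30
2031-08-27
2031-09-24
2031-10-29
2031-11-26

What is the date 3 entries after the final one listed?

2032-02-25

All Wednesdays; the gaps (28, 28, 35, 28) vary with month length.
This is the last Wednesday of each month.
Last Wednesday of December 2031: 2031-12-31.
Last Wednesday of January 2032: 2032-01-28.
February 2032 ends with Wednesday 2032-02-25.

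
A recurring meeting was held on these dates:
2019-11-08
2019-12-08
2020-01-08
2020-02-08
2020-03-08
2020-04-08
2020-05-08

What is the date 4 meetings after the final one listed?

2020-09-08

Gaps: 30, 31, 31, 29, 31, 30 days — not constant. Every event is on the 8th of the month.
Pattern: the 8th of each month.
Next: June 2020 → 2020-06-08.
July 2020: 2020-07-08.
August 2020: 2020-08-08.
Next: September 2020 → 2020-09-08.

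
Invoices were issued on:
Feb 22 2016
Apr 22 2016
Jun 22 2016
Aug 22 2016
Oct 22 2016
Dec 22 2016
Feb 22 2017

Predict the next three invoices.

The day-of-month is always 22 (60, 61, 61, 61, 61, 62 days between events).
So this recurs on the 22nd of every 2 months.
Next: April 2017 → Apr 22 2017.
June 2017: Jun 22 2017.
Next: August 2017 → Aug 22 2017.

Apr 22 2017, Jun 22 2017, Aug 22 2017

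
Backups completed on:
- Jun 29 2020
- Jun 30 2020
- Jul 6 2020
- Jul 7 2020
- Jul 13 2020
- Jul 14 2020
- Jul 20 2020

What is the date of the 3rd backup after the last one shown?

Every event lands on a Monday or Tuesday (gaps cycle 1, 6, 1, 6, 1, 6).
So the schedule is: every Monday and Tuesday.
The following Tuesday is Jul 21 2020.
Next Monday: Jul 27 2020.
The following Tuesday is Jul 28 2020.

Jul 28 2020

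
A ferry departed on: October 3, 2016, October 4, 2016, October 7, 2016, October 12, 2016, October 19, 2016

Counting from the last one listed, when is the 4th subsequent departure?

The spacing grows by 2 each time: 1, 3, 5, 7 days.
Next gap: 9 days. October 19, 2016 + 9 days = October 28, 2016.
Next gap: 11 days. October 28, 2016 + 11 days = November 8, 2016.
Next gap: 13 days. November 8, 2016 + 13 days = November 21, 2016.
Next gap: 15 days. November 21, 2016 + 15 days = December 6, 2016.

December 6, 2016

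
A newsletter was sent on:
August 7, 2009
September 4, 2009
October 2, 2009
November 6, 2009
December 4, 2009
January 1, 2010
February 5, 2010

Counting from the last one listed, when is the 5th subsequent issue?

July 2, 2010

All dates are Fridays, 28, 28, 35, 28, 28, 35 days apart.
Specifically, the 1st Friday of each month.
1st Friday of March 2010: March 5, 2010.
1st Friday of April 2010: April 2, 2010.
1st Friday of May 2010: May 7, 2010.
June 2010 — 1st Friday is June 4, 2010.
July 2010 — 1st Friday is July 2, 2010.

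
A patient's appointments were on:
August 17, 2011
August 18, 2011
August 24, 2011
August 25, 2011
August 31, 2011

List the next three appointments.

September 1, 2011; September 7, 2011; September 8, 2011

Gaps: 1, 6, 1, 6 days — not constant, but cyclic with period 2.
The events fall on every Wednesday and Thursday.
The following Thursday is September 1, 2011.
Next Wednesday: September 7, 2011.
Next Thursday: September 8, 2011.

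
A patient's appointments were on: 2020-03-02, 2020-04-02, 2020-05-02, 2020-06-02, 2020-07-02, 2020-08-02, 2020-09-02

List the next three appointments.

Each date is the 2nd; the gaps (31, 30, 31, 30, 31, 31) track the month lengths.
The rule is the 2nd of each month.
October 2020: 2020-10-02.
November 2020: 2020-11-02.
Next: December 2020 → 2020-12-02.

2020-10-02, 2020-11-02, 2020-12-02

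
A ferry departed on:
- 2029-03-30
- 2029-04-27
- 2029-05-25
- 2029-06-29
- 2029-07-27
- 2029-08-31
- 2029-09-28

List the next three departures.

2029-10-26, 2029-11-30, 2029-12-28

All Fridays; the gaps (28, 28, 35, 28, 35, 28) vary with month length.
This is the last Friday of each month.
October 2029 ends with Friday 2029-10-26.
Last Friday of November 2029: 2029-11-30.
December 2029 ends with Friday 2029-12-28.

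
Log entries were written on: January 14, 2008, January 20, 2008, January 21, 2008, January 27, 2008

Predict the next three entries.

Gaps: 6, 1, 6 days — not constant, but cyclic with period 2.
The events fall on every Monday and Sunday.
The following Monday is January 28, 2008.
The following Sunday is February 3, 2008.
Next Monday: February 4, 2008.

January 28, 2008; February 3, 2008; February 4, 2008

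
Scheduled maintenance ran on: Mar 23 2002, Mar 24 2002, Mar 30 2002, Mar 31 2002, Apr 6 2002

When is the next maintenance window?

Apr 7 2002

Gaps: 1, 6, 1, 6 days — not constant, but cyclic with period 2.
The events fall on every Saturday and Sunday.
The following Sunday is Apr 7 2002.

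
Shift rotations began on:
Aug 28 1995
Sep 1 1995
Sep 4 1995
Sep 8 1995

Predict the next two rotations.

Sep 11 1995, Sep 15 1995

The gap pattern 4, 3, 4 repeats every 2 events.
These are the Mondays and Fridays of each week.
The following Monday is Sep 11 1995.
The following Friday is Sep 15 1995.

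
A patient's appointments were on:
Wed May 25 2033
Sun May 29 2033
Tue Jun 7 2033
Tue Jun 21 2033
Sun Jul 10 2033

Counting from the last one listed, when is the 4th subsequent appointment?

Sun Nov 13 2033

The spacing grows by 5 each time: 4, 9, 14, 19 days.
Next gap: 24 days. Sun Jul 10 2033 + 24 days = Wed Aug 3 2033.
Next gap: 29 days. Wed Aug 3 2033 + 29 days = Thu Sep 1 2033.
Next gap: 34 days. Thu Sep 1 2033 + 34 days = Wed Oct 5 2033.
Next gap: 39 days. Wed Oct 5 2033 + 39 days = Sun Nov 13 2033.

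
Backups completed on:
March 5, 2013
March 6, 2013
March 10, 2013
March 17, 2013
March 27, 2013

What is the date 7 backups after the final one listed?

Intervals are 1, 4, 7, 10 days — an arithmetic progression with common difference 3.
Next gap: 13 days. March 27, 2013 + 13 days = April 9, 2013.
Next gap: 16 days. April 9, 2013 + 16 days = April 25, 2013.
Next gap: 19 days. April 25, 2013 + 19 days = May 14, 2013.
Next gap: 22 days. May 14, 2013 + 22 days = June 5, 2013.
Next gap: 25 days. June 5, 2013 + 25 days = June 30, 2013.
Next gap: 28 days. June 30, 2013 + 28 days = July 28, 2013.
Next gap: 31 days. July 28, 2013 + 31 days = August 28, 2013.

August 28, 2013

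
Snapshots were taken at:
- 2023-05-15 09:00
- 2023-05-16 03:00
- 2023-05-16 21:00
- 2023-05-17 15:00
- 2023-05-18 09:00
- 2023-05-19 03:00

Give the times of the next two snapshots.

The interval is a steady 18 hours (18, 18, 18, 18, 18).
2023-05-19 03:00 + 18 h = 2023-05-19 21:00.
2023-05-19 21:00 + 18 h = 2023-05-20 15:00.

2023-05-19 21:00, 2023-05-20 15:00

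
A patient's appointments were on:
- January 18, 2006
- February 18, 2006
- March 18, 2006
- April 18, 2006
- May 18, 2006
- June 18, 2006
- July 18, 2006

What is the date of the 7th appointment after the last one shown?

The day-of-month is always 18 (31, 28, 31, 30, 31, 30 days between events).
So this recurs on the 18th of each month.
Next: August 2006 → August 18, 2006.
September 2006: September 18, 2006.
October 2006: October 18, 2006.
November 2006: November 18, 2006.
Next: December 2006 → December 18, 2006.
Next: January 2007 → January 18, 2007.
February 2007: February 18, 2007.

February 18, 2007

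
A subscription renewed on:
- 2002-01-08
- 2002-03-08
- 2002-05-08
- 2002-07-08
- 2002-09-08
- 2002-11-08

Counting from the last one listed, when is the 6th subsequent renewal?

Each date is the 8th; the gaps (59, 61, 61, 62, 61) track the month lengths.
The rule is the 8th of every 2 months.
January 2003: 2003-01-08.
Next: March 2003 → 2003-03-08.
Next: May 2003 → 2003-05-08.
July 2003: 2003-07-08.
September 2003: 2003-09-08.
Next: November 2003 → 2003-11-08.

2003-11-08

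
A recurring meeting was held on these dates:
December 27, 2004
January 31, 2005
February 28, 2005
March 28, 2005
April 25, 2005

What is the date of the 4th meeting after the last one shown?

Every date is a Monday; gaps 35, 28, 28, 28 days.
Each is the last Monday of its month (at least one falls on the 29th or later, ruling out '4th Monday').
Last Monday of May 2005: May 30, 2005.
June 2005 ends with Monday June 27, 2005.
Last Monday of July 2005: July 25, 2005.
Last Monday of August 2005: August 29, 2005.

August 29, 2005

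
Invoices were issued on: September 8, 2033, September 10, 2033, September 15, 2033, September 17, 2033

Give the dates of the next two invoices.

The gap pattern 2, 5, 2 repeats every 2 events.
These are the Thursdays and Saturdays of each week.
Next Thursday: September 22, 2033.
Next Saturday: September 24, 2033.

September 22, 2033; September 24, 2033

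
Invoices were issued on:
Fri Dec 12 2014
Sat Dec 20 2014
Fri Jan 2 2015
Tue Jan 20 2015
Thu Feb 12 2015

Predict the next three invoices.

Thu Mar 12 2015, Tue Apr 14 2015, Fri May 22 2015

The spacing grows by 5 each time: 8, 13, 18, 23 days.
Next gap: 28 days. Thu Feb 12 2015 + 28 days = Thu Mar 12 2015.
Next gap: 33 days. Thu Mar 12 2015 + 33 days = Tue Apr 14 2015.
Next gap: 38 days. Tue Apr 14 2015 + 38 days = Fri May 22 2015.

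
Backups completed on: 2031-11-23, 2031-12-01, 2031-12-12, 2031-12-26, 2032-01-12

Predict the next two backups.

2032-02-01, 2032-02-24

Gaps: 8, 11, 14, 17 days — each gap is 3 larger than the previous one.
Next gap: 20 days. 2032-01-12 + 20 days = 2032-02-01.
Next gap: 23 days. 2032-02-01 + 23 days = 2032-02-24.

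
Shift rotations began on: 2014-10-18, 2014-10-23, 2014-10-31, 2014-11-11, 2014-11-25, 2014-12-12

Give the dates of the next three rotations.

Intervals are 5, 8, 11, 14, 17 days — an arithmetic progression with common difference 3.
Next gap: 20 days. 2014-12-12 + 20 days = 2015-01-01.
Next gap: 23 days. 2015-01-01 + 23 days = 2015-01-24.
Next gap: 26 days. 2015-01-24 + 26 days = 2015-02-19.

2015-01-01, 2015-01-24, 2015-02-19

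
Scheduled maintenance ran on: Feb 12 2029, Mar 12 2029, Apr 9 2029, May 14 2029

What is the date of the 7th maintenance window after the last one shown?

These are Mondays at 28- or 35-day spacing (28, 28, 35).
The pattern: 2nd Monday of the month.
2nd Monday of June 2029: Jun 11 2029.
July 2029 — 2nd Monday is Jul 9 2029.
August 2029 — 2nd Monday is Aug 13 2029.
September 2029 — 2nd Monday is Sep 10 2029.
2nd Monday of October 2029: Oct 8 2029.
November 2029 — 2nd Monday is Nov 12 2029.
2nd Monday of December 2029: Dec 10 2029.

Dec 10 2029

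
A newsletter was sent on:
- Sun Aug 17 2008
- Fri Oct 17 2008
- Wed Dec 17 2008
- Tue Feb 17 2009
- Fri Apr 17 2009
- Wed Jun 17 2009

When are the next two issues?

Mon Aug 17 2009, Sat Oct 17 2009

Each date is the 17th; the gaps (61, 61, 62, 59, 61) track the month lengths.
The rule is the 17th of every 2 months.
August 2009: Mon Aug 17 2009.
Next: October 2009 → Sat Oct 17 2009.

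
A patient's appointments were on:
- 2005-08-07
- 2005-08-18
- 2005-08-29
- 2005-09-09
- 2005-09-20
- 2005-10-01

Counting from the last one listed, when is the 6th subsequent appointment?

The spacing is 11, 11, 11, 11, 11 days — always 11 days.
2005-10-01 + 11 days = 2005-10-12.
2005-10-12 + 11 days = 2005-10-23.
2005-10-23 + 11 days = 2005-11-03.
2005-11-03 + 11 days = 2005-11-14.
2005-11-14 + 11 days = 2005-11-25.
2005-11-25 + 11 days = 2005-12-06.

2005-12-06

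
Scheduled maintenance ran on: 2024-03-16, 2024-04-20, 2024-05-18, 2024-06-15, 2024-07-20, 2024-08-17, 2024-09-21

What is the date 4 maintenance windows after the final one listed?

All dates are Saturdays, 35, 28, 28, 35, 28, 35 days apart.
Specifically, the 3rd Saturday of each month.
October 2024 — 3rd Saturday is 2024-10-19.
3rd Saturday of November 2024: 2024-11-16.
3rd Saturday of December 2024: 2024-12-21.
3rd Saturday of January 2025: 2025-01-18.

2025-01-18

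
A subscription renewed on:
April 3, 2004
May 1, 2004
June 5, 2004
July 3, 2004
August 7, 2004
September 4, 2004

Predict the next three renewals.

October 2, 2004; November 6, 2004; December 4, 2004

These are Saturdays at 28- or 35-day spacing (28, 35, 28, 35, 28).
The pattern: 1st Saturday of the month.
October 2004 — 1st Saturday is October 2, 2004.
November 2004 — 1st Saturday is November 6, 2004.
1st Saturday of December 2004: December 4, 2004.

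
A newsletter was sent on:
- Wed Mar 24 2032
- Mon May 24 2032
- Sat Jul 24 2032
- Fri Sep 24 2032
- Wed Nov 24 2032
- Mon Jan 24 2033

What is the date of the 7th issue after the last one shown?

The day-of-month is always 24 (61, 61, 62, 61, 61 days between events).
So this recurs on the 24th of every 2 months.
Next: March 2033 → Thu Mar 24 2033.
Next: May 2033 → Tue May 24 2033.
July 2033: Sun Jul 24 2033.
September 2033: Sat Sep 24 2033.
Next: November 2033 → Thu Nov 24 2033.
Next: January 2034 → Tue Jan 24 2034.
March 2034: Fri Mar 24 2034.

Fri Mar 24 2034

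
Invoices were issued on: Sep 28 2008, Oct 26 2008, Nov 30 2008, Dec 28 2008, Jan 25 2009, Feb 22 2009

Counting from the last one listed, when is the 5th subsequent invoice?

All Sundays; the gaps (28, 35, 28, 28, 28) vary with month length.
This is the last Sunday of each month.
March 2009 ends with Sunday Mar 29 2009.
Last Sunday of April 2009: Apr 26 2009.
Last Sunday of May 2009: May 31 2009.
Last Sunday of June 2009: Jun 28 2009.
Last Sunday of July 2009: Jul 26 2009.

Jul 26 2009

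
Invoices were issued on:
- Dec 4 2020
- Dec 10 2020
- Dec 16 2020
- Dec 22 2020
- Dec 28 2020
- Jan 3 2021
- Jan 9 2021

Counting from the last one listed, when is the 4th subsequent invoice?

Every event comes 6 days after the last (6, 6, 6, 6, 6, 6).
Jan 9 2021 + 6 days = Jan 15 2021.
Jan 15 2021 + 6 days = Jan 21 2021.
Jan 21 2021 + 6 days = Jan 27 2021.
Jan 27 2021 + 6 days = Feb 2 2021.

Feb 2 2021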